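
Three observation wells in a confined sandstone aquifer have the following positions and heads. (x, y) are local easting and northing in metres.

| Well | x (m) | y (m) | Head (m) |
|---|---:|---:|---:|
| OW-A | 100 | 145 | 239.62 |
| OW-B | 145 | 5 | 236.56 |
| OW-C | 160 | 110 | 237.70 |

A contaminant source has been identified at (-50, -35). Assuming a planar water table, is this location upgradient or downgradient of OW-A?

upgradient

Three-point gradient (reference OW-A): Δ to OW-B = (45, -140, -3.06), Δ to OW-C = (60, -35, -1.92).
∂h/∂x = -0.02369, ∂h/∂y = +0.01424 (det = 6825).
Head at (-50, -35) = 239.62 + (-0.02369)·(-150) + (+0.01424)·(-180) = 240.61 m.
That is higher than the 239.62 m at OW-A, so the point is upgradient.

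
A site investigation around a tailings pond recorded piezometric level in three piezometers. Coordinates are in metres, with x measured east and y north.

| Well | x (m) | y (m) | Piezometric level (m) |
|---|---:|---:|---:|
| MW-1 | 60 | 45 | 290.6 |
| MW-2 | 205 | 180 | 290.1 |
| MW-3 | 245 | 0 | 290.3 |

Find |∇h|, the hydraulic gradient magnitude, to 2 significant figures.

0.0025

Differences from MW-1: to MW-2 (Δx, Δy, Δh) = (145, 135, -0.5); to MW-3 = (185, -45, -0.3).
Solve a·Δx + b·Δy = Δh: det = 145·(-45) − 185·135 = -31500.
∂h/∂x = [(-0.5)·(-45) − (-0.3)·135] / -31500 = -0.002000
∂h/∂y = [145·(-0.3) − 185·(-0.5)] / -31500 = -0.001556
|∇h| = √(-0.002000² + -0.001556²) = 0.002534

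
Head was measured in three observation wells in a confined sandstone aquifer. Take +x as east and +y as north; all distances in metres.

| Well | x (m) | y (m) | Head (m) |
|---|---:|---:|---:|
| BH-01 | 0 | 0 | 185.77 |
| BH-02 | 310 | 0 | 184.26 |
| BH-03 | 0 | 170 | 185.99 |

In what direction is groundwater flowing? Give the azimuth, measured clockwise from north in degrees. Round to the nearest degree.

∂h/∂x = (184.26 − 185.77) / (310 − 0) = -0.004871
∂h/∂y = (185.99 − 185.77) / (170 − 0) = +0.001294
Flow direction (−∇h) has components (+0.004871 E, -0.001294 N).
Azimuth = atan2(E, N) = atan2(+0.004871, -0.001294) = 104.9° ≈ 105°.

105°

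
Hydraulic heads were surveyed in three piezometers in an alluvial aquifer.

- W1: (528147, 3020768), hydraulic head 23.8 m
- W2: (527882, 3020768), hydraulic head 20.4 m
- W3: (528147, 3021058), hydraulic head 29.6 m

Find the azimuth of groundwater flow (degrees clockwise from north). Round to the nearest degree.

213°

∂h/∂x = (20.4 − 23.8) / (527882 − 528147) = +0.01283
∂h/∂y = (29.6 − 23.8) / (3021058 − 3020768) = +0.02000
Flow direction (−∇h) has components (-0.01283 E, -0.02000 N).
Azimuth = atan2(E, N) = atan2(-0.01283, -0.02000) = 212.7° ≈ 213°.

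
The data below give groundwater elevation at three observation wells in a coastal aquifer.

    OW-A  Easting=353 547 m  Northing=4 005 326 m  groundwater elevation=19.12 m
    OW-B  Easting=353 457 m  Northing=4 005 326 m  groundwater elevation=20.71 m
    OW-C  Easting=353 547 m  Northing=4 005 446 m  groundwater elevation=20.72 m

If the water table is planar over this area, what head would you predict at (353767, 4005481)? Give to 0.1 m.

∂h/∂x = (20.71 − 19.12) / (353457 − 353547) = -0.01767
∂h/∂y = (20.72 − 19.12) / (4005446 − 4005326) = +0.01333
h(353767, 4005481) = 19.12 + (-0.01767)·(220) + (+0.01333)·(155) = 19.12 -3.887 +2.067 = 17.300 m.

17.3 m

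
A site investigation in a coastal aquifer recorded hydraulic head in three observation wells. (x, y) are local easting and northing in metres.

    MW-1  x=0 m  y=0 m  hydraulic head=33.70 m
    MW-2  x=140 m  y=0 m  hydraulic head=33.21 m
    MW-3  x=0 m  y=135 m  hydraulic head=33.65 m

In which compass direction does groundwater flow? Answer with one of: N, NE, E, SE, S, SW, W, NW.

∂h/∂x = (33.21 − 33.70) / (140 − 0) = -0.003500
∂h/∂y = (33.65 − 33.70) / (135 − 0) = -0.0003704
Flow = −∇h = (+0.003500 east, +0.0003704 north), which points east.

E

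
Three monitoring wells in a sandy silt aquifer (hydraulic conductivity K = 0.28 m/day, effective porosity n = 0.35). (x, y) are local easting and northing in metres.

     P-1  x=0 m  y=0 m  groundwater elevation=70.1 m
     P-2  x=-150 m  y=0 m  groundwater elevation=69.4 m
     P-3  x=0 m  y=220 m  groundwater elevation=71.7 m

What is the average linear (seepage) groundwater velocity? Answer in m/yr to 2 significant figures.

2.5 m/yr

∂h/∂x = (69.4 − 70.1) / (-150 − 0) = +0.004667
∂h/∂y = (71.7 − 70.1) / (220 − 0) = +0.007273
|∇h| = √(0.004667² + 0.007273²) = 0.008642
Seepage velocity v = K·i/n = 0.28 × 0.008642 / 0.35 = 0.006914 m/day = 2.525 m/yr.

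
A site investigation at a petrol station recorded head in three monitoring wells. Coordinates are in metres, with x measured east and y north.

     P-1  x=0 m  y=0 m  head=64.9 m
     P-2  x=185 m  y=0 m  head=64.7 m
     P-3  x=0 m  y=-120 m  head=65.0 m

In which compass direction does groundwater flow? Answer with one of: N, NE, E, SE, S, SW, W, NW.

∂h/∂x = (64.7 − 64.9) / (185 − 0) = -0.001081
∂h/∂y = (65.0 − 64.9) / (-120 − 0) = -0.0008333
Flow = −∇h = (+0.001081 east, +0.0008333 north), which points northeast.

NE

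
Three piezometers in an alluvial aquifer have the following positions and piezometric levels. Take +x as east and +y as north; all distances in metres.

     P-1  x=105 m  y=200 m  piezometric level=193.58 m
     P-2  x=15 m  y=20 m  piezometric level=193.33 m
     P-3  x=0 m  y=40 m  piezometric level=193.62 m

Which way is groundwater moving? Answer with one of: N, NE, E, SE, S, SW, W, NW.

SE

Differences from P-1: to P-2 (Δx, Δy, Δh) = (-90, -180, -0.25); to P-3 = (-105, -160, +0.04).
Determinant of the coordinate differences = (-90)·(-160) − (-105)·(-180) = -4500.
∂h/∂x = [(-0.25)·(-160) − (+0.04)·(-180)] / -4500 = -0.01049
∂h/∂y = [(-90)·(+0.04) − (-105)·(-0.25)] / -4500 = +0.006633
Flow = −∇h = (+0.01049 east, -0.006633 north), which points southeast.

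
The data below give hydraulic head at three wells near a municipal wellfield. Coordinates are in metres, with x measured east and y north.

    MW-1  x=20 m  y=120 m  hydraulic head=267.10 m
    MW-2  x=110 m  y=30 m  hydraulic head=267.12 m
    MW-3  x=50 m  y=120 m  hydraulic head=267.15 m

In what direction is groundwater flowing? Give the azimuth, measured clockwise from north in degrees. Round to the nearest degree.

229°

Differences from MW-1: to MW-2 (Δx, Δy, Δh) = (90, -90, +0.02); to MW-3 = (30, 0, +0.05).
Solve a·Δx + b·Δy = Δh: det = 90·0 − 30·(-90) = 2700.
∂h/∂x = [(+0.02)·0 − (+0.05)·(-90)] / 2700 = +0.001667
∂h/∂y = [90·(+0.05) − 30·(+0.02)] / 2700 = +0.001444
Flow direction (−∇h) has components (-0.001667 E, -0.001444 N).
Azimuth = atan2(E, N) = atan2(-0.001667, -0.001444) = 229.1° ≈ 229°.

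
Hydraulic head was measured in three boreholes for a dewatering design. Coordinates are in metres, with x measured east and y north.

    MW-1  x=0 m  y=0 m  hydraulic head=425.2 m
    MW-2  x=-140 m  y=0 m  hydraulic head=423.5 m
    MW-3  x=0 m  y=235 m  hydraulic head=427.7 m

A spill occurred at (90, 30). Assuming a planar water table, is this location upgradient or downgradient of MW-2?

∂h/∂x = (423.5 − 425.2) / (-140 − 0) = +0.01214
∂h/∂y = (427.7 − 425.2) / (235 − 0) = +0.01064
Head at (90, 30) = 425.2 + (+0.01214)·(90) + (+0.01064)·(30) = 426.61 m.
That is higher than the 423.5 m at MW-2, so the point is upgradient.

upgradient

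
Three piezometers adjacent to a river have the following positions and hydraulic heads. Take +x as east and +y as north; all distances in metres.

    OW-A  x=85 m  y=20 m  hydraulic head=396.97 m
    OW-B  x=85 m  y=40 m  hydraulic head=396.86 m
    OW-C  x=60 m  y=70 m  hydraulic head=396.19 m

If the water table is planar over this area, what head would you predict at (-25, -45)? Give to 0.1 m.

395.1 m

Three-point gradient (reference OW-A): Δ to OW-B = (0, 20, -0.11), Δ to OW-C = (-25, 50, -0.78).
∂h/∂x = +0.02020, ∂h/∂y = -0.005500 (det = 500).
h(-25, -45) = 396.97 + (+0.02020)·(-110) + (-0.005500)·(-65) = 396.97 -2.222 +0.358 = 395.106 m.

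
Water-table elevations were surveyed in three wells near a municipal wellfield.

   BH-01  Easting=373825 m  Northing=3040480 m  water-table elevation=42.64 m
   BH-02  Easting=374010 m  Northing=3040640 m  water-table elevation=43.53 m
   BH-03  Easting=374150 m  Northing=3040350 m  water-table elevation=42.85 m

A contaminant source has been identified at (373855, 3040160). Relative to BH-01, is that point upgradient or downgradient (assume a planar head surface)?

Differences from BH-01: to BH-02 (Δx, Δy, Δh) = (185, 160, +0.89); to BH-03 = (325, -130, +0.21).
Solve a·Δx + b·Δy = Δh: det = 185·(-130) − 325·160 = -76050.
∂h/∂x = [(+0.89)·(-130) − (+0.21)·160] / -76050 = +0.001963
∂h/∂y = [185·(+0.21) − 325·(+0.89)] / -76050 = +0.003293
Head at (373855, 3040160) = 42.64 + (+0.001963)·(30) + (+0.003293)·(-320) = 41.65 m.
That is lower than the 42.64 m at BH-01, so the point is downgradient.

downgradient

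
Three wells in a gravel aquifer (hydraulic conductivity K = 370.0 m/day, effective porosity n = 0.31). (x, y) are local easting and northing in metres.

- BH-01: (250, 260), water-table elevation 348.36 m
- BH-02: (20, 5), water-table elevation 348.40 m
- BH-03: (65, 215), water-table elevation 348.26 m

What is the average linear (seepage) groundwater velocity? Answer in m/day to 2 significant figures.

Taking BH-01 as reference: BH-02−BH-01 = (-230, -255, +0.04); BH-03−BH-01 = (-185, -45, -0.10).
Determinant of the coordinate differences = (-230)·(-45) − (-185)·(-255) = -36825.
∂h/∂x = [(+0.04)·(-45) − (-0.10)·(-255)] / -36825 = +0.0007413
∂h/∂y = [(-230)·(-0.10) − (-185)·(+0.04)] / -36825 = -0.0008255
|∇h| = √(0.0007413² + -0.0008255²) = 0.001109
Seepage velocity v = K·i/n = 370.0 × 0.001109 / 0.31 = 1.324 m/day.

1.3 m/day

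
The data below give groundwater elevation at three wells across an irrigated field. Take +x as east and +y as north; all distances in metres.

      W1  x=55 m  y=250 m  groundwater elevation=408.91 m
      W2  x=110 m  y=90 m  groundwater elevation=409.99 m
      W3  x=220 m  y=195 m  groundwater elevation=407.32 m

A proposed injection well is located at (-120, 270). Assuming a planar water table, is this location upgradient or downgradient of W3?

Differences from W1: to W2 (Δx, Δy, Δh) = (55, -160, +1.08); to W3 = (165, -55, -1.59).
Determinant of the coordinate differences = 55·(-55) − 165·(-160) = 23375.
∂h/∂x = [(+1.08)·(-55) − (-1.59)·(-160)] / 23375 = -0.01342
∂h/∂y = [55·(-1.59) − 165·(+1.08)] / 23375 = -0.01136
Head at (-120, 270) = 408.91 + (-0.01342)·(-175) + (-0.01136)·(20) = 411.03 m.
That is higher than the 407.32 m at W3, so the point is upgradient.

upgradient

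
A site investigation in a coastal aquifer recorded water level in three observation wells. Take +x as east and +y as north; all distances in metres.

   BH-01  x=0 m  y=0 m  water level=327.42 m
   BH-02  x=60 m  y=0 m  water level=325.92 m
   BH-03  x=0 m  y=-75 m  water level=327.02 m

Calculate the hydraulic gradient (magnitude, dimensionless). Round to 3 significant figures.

0.0256

∂h/∂x = (325.92 − 327.42) / (60 − 0) = -0.02500
∂h/∂y = (327.02 − 327.42) / (-75 − 0) = +0.005333
|∇h| = √(-0.02500² + 0.005333²) = 0.02556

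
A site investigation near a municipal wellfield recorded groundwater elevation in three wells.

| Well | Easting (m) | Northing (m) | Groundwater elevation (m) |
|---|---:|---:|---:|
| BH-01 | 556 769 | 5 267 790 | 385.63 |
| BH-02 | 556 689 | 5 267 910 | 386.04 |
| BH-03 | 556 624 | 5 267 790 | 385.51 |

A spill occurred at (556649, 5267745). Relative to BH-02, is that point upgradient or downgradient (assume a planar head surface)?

downgradient

Taking BH-01 as reference: BH-02−BH-01 = (-80, 120, +0.41); BH-03−BH-01 = (-145, 0, -0.12).
Determinant of the coordinate differences = (-80)·0 − (-145)·120 = 17400.
∂h/∂x = [(+0.41)·0 − (-0.12)·120] / 17400 = +0.0008276
∂h/∂y = [(-80)·(-0.12) − (-145)·(+0.41)] / 17400 = +0.003968
Head at (556649, 5267745) = 385.63 + (+0.0008276)·(-120) + (+0.003968)·(-45) = 385.35 m.
That is lower than the 386.04 m at BH-02, so the point is downgradient.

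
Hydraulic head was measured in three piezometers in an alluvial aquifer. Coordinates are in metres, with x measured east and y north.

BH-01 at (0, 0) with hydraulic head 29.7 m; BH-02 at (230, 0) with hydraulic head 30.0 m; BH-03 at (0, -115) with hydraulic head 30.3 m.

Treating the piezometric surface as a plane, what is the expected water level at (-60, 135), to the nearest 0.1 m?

∂h/∂x = (30.0 − 29.7) / (230 − 0) = +0.001304
∂h/∂y = (30.3 − 29.7) / (-115 − 0) = -0.005217
h(-60, 135) = 29.7 + (+0.001304)·(-60) + (-0.005217)·(135) = 29.7 -0.078 -0.704 = 28.917 m.

28.9 m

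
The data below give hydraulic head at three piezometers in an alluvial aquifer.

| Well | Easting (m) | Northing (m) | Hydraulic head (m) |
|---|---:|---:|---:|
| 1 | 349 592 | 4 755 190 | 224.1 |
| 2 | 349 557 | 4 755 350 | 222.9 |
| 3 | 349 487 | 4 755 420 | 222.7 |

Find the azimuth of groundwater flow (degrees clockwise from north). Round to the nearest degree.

034°

With h = a·x + b·y + c and 1 as origin, the differences give:
  (-35)·a + 160·b = -1.2
  (-105)·a + 230·b = -1.4
Eliminate b (×230 and ×160, subtract): 8750·a = -52.00 → a = ∂h/∂x = -0.005943
Back-substitute: b = ∂h/∂y = -0.008800.
Flow direction (−∇h) has components (+0.005943 E, +0.008800 N).
Azimuth = atan2(E, N) = atan2(+0.005943, +0.008800) = 34.0° ≈ 034°.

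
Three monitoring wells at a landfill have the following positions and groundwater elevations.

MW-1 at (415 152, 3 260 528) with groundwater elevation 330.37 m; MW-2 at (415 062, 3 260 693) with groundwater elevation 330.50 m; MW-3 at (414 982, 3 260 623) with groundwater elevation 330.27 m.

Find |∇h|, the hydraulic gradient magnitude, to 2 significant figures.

0.0022

Differences from MW-1: to MW-2 (Δx, Δy, Δh) = (-90, 165, +0.13); to MW-3 = (-170, 95, -0.10).
Determinant of the coordinate differences = (-90)·95 − (-170)·165 = 19500.
∂h/∂x = [(+0.13)·95 − (-0.10)·165] / 19500 = +0.001479
∂h/∂y = [(-90)·(-0.10) − (-170)·(+0.13)] / 19500 = +0.001595
|∇h| = √(0.001479² + 0.001595²) = 0.002175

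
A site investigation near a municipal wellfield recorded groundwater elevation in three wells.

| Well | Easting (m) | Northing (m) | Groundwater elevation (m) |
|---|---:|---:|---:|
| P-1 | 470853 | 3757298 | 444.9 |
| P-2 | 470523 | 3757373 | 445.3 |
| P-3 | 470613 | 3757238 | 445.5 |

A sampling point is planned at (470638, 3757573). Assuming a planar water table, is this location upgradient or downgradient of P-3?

With h = a·x + b·y + c and P-1 as origin, the differences give:
  (-330)·a + 75·b = +0.4
  (-240)·a + (-60)·b = +0.6
Eliminate b (×(-60) and ×75, subtract): 37800·a = -69.00 → a = ∂h/∂x = -0.001825
Back-substitute: b = ∂h/∂y = -0.002698.
Head at (470638, 3757573) = 444.9 + (-0.001825)·(-215) + (-0.002698)·(275) = 444.55 m.
That is lower than the 445.5 m at P-3, so the point is downgradient.

downgradient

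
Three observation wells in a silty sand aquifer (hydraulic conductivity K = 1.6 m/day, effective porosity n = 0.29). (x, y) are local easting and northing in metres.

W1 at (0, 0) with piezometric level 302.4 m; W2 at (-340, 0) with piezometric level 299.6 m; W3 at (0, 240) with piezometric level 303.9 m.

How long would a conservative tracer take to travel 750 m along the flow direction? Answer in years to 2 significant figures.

∂h/∂x = (299.6 − 302.4) / (-340 − 0) = +0.008235
∂h/∂y = (303.9 − 302.4) / (240 − 0) = +0.006250
|∇h| = √(0.008235² + 0.006250²) = 0.01034
Seepage velocity v = K·i/n = 1.6 × 0.01034 / 0.29 = 0.05705 m/day.
t = 750 / 0.05705 = 1.315e+04 days = 36 years.

36 years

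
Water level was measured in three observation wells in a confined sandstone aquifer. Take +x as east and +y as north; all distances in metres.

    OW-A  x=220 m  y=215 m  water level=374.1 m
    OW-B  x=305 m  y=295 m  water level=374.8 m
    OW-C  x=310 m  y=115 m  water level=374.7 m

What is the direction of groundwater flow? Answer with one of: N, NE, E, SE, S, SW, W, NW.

W

Three-point gradient (reference OW-A): Δ to OW-B = (85, 80, +0.7), Δ to OW-C = (90, -100, +0.6).
∂h/∂x = +0.007516, ∂h/∂y = +0.0007643 (det = -15700).
Flow = −∇h = (-0.007516 east, -0.0007643 north), which points west.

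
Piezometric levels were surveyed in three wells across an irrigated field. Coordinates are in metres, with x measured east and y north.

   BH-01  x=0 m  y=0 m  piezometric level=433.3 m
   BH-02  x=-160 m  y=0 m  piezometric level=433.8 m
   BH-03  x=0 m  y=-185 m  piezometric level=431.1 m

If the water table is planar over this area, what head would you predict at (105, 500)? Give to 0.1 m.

438.9 m

∂h/∂x = (433.8 − 433.3) / (-160 − 0) = -0.003125
∂h/∂y = (431.1 − 433.3) / (-185 − 0) = +0.01189
h(105, 500) = 433.3 + (-0.003125)·(105) + (+0.01189)·(500) = 433.3 -0.328 +5.946 = 438.918 m.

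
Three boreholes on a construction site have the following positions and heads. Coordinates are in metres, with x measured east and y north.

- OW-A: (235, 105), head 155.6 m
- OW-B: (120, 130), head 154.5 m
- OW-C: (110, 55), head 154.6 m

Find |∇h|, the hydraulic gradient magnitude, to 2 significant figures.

0.0094

With h = a·x + b·y + c and OW-A as origin, the differences give:
  (-115)·a + 25·b = -1.1
  (-125)·a + (-50)·b = -1.0
Eliminate b (×(-50) and ×25, subtract): 8875·a = 80.00 → a = ∂h/∂x = +0.009014
Back-substitute: b = ∂h/∂y = -0.002535.
|∇h| = √(0.009014² + -0.002535²) = 0.009364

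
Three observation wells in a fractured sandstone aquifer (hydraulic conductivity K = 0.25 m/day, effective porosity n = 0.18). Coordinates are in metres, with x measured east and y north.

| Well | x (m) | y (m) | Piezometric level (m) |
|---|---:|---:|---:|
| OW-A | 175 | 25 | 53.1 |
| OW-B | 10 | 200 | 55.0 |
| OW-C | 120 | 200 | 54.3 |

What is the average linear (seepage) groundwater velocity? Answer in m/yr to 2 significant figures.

4.1 m/yr

With h = a·x + b·y + c and OW-A as origin, the differences give:
  (-165)·a + 175·b = +1.9
  (-55)·a + 175·b = +1.2
Eliminate b (×175 and ×175, subtract): -19250·a = 122.50 → a = ∂h/∂x = -0.006364
Back-substitute: b = ∂h/∂y = +0.004857.
|∇h| = √(-0.006364² + 0.004857²) = 0.008006
Seepage velocity v = K·i/n = 0.25 × 0.008006 / 0.18 = 0.01112 m/day = 4.062 m/yr.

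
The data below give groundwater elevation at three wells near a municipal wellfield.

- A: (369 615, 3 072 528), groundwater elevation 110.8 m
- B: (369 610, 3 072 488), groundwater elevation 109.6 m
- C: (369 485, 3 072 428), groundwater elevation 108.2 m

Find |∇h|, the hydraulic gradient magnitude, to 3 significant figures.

Taking A as reference: B−A = (-5, -40, -1.2); C−A = (-130, -100, -2.6).
Solve a·Δx + b·Δy = Δh: det = (-5)·(-100) − (-130)·(-40) = -4700.
∂h/∂x = [(-1.2)·(-100) − (-2.6)·(-40)] / -4700 = -0.003404
∂h/∂y = [(-5)·(-2.6) − (-130)·(-1.2)] / -4700 = +0.03043
|∇h| = √(-0.003404² + 0.03043²) = 0.03062

0.0306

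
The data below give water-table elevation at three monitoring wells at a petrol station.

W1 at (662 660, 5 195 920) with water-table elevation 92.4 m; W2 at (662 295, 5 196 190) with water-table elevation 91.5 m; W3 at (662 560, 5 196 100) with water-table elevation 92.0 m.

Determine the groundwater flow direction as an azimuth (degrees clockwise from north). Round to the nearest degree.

Differences from W1: to W2 (Δx, Δy, Δh) = (-365, 270, -0.9); to W3 = (-100, 180, -0.4).
Determinant of the coordinate differences = (-365)·180 − (-100)·270 = -38700.
∂h/∂x = [(-0.9)·180 − (-0.4)·270] / -38700 = +0.001395
∂h/∂y = [(-365)·(-0.4) − (-100)·(-0.9)] / -38700 = -0.001447
Flow direction (−∇h) has components (-0.001395 E, +0.001447 N).
Azimuth = atan2(E, N) = atan2(-0.001395, +0.001447) = 316.0° ≈ 316°.

316°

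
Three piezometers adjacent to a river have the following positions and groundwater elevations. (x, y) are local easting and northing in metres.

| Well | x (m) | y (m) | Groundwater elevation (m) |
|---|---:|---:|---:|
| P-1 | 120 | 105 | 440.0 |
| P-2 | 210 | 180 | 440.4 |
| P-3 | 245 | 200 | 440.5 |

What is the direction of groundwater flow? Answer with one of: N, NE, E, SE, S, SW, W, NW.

S

Three-point gradient (reference P-1): Δ to P-2 = (90, 75, +0.4), Δ to P-3 = (125, 95, +0.5).
∂h/∂x = -0.0006061, ∂h/∂y = +0.006061 (det = -825).
Flow = −∇h = (+0.0006061 east, -0.006061 north), which points south.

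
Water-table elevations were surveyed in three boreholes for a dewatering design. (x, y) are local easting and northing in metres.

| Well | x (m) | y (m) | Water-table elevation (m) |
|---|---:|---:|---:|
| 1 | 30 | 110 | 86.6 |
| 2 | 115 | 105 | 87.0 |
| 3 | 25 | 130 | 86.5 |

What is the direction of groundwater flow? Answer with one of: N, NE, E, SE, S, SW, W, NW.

NW

With h = a·x + b·y + c and 1 as origin, the differences give:
  85·a + (-5)·b = +0.4
  (-5)·a + 20·b = -0.1
Eliminate b (×20 and ×(-5), subtract): 1675·a = 7.50 → a = ∂h/∂x = +0.004478
Back-substitute: b = ∂h/∂y = -0.003881.
Flow = −∇h = (-0.004478 east, +0.003881 north), which points northwest.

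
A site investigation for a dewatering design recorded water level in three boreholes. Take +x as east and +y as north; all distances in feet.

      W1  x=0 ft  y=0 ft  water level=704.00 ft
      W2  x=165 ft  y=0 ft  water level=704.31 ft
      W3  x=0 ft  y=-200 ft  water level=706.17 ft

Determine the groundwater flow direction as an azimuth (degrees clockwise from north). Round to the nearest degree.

350°

∂h/∂x = (704.31 − 704.00) / (165 − 0) = +0.001879
∂h/∂y = (706.17 − 704.00) / (-200 − 0) = -0.01085
Flow direction (−∇h) has components (-0.001879 E, +0.01085 N).
Azimuth = atan2(E, N) = atan2(-0.001879, +0.01085) = 350.2° ≈ 350°.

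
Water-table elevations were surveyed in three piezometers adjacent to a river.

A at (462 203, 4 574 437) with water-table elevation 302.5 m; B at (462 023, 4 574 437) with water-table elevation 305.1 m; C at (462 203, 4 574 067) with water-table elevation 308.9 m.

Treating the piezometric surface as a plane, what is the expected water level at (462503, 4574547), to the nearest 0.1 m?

296.3 m

∂h/∂x = (305.1 − 302.5) / (462023 − 462203) = -0.01444
∂h/∂y = (308.9 − 302.5) / (4574067 − 4574437) = -0.01730
h(462503, 4574547) = 302.5 + (-0.01444)·(300) + (-0.01730)·(110) = 302.5 -4.333 -1.903 = 296.264 m.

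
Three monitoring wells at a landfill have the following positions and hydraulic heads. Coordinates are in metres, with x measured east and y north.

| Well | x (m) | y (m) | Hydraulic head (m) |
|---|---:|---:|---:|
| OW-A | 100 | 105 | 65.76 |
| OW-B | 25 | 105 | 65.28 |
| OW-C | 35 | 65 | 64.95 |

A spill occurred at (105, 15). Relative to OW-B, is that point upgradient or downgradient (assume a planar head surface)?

Differences from OW-A: to OW-B (Δx, Δy, Δh) = (-75, 0, -0.48); to OW-C = (-65, -40, -0.81).
Solve a·Δx + b·Δy = Δh: det = (-75)·(-40) − (-65)·0 = 3000.
∂h/∂x = [(-0.48)·(-40) − (-0.81)·0] / 3000 = +0.006400
∂h/∂y = [(-75)·(-0.81) − (-65)·(-0.48)] / 3000 = +0.009850
Head at (105, 15) = 65.76 + (+0.006400)·(5) + (+0.009850)·(-90) = 64.91 m.
That is lower than the 65.28 m at OW-B, so the point is downgradient.

downgradient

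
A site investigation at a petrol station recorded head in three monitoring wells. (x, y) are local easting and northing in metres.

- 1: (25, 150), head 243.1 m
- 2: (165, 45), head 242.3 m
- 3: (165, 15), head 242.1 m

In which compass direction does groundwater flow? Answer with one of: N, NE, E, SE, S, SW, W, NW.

S

With h = a·x + b·y + c and 1 as origin, the differences give:
  140·a + (-105)·b = -0.8
  140·a + (-135)·b = -1.0
Eliminate b (×(-135) and ×(-105), subtract): -4200·a = 3.00 → a = ∂h/∂x = -0.0007143
Back-substitute: b = ∂h/∂y = +0.006667.
Flow = −∇h = (+0.0007143 east, -0.006667 north), which points south.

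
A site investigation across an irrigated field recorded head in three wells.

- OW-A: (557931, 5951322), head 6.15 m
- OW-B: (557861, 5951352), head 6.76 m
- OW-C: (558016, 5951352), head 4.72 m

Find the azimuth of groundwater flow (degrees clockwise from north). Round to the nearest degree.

With h = a·x + b·y + c and OW-A as origin, the differences give:
  (-70)·a + 30·b = +0.61
  85·a + 30·b = -1.43
Eliminate b (×30 and ×30, subtract): -4650·a = 61.200 → a = ∂h/∂x = -0.01316
Back-substitute: b = ∂h/∂y = -0.01038.
Flow direction (−∇h) has components (+0.01316 E, +0.01038 N).
Azimuth = atan2(E, N) = atan2(+0.01316, +0.01038) = 51.7° ≈ 052°.

052°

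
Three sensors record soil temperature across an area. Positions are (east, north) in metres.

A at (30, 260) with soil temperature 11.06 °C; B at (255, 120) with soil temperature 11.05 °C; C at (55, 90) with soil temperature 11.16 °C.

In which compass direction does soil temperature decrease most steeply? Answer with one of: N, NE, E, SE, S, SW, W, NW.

Differences from A: to B (Δx, Δy, Δh) = (225, -140, -0.01); to C = (25, -170, +0.10).
Determinant of the coordinate differences = 225·(-170) − 25·(-140) = -34750.
∂T/∂x = [(-0.01)·(-170) − (+0.10)·(-140)] / -34750 = -0.0004518
∂T/∂y = [225·(+0.10) − 25·(-0.01)] / -34750 = -0.0006547
Steepest decrease is along −∇f = (+0.0004518 E, +0.0006547 N) → northeast.

NE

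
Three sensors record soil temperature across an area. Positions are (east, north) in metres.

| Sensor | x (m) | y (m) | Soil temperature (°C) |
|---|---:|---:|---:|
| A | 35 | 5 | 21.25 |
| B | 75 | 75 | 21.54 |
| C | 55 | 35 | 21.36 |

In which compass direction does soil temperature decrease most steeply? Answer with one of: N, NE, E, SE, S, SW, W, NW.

SE

Taking A as reference: B−A = (40, 70, +0.29); C−A = (20, 30, +0.11).
Solve a·Δx + b·Δy = ΔT: det = 40·30 − 20·70 = -200.
∂T/∂x = [(+0.29)·30 − (+0.11)·70] / -200 = -0.005000
∂T/∂y = [40·(+0.11) − 20·(+0.29)] / -200 = +0.007000
Steepest decrease is along −∇f = (+0.005000 E, -0.007000 N) → southeast.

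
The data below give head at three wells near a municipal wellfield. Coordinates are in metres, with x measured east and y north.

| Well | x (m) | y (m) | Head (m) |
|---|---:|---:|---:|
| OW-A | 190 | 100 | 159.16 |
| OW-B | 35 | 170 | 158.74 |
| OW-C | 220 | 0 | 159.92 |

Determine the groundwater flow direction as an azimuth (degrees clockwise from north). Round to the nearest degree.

006°

Differences from OW-A: to OW-B (Δx, Δy, Δh) = (-155, 70, -0.42); to OW-C = (30, -100, +0.76).
Determinant of the coordinate differences = (-155)·(-100) − 30·70 = 13400.
∂h/∂x = [(-0.42)·(-100) − (+0.76)·70] / 13400 = -0.0008358
∂h/∂y = [(-155)·(+0.76) − 30·(-0.42)] / 13400 = -0.007851
Flow direction (−∇h) has components (+0.0008358 E, +0.007851 N).
Azimuth = atan2(E, N) = atan2(+0.0008358, +0.007851) = 6.1° ≈ 006°.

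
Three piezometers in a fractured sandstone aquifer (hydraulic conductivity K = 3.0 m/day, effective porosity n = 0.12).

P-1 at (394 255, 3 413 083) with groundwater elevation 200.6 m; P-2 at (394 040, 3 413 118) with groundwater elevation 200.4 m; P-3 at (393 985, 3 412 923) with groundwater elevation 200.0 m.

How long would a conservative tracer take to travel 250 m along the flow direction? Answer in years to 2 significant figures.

13 years

Taking P-1 as reference: P-2−P-1 = (-215, 35, -0.2); P-3−P-1 = (-270, -160, -0.6).
Determinant of the coordinate differences = (-215)·(-160) − (-270)·35 = 43850.
∂h/∂x = [(-0.2)·(-160) − (-0.6)·35] / 43850 = +0.001209
∂h/∂y = [(-215)·(-0.6) − (-270)·(-0.2)] / 43850 = +0.001710
|∇h| = √(0.001209² + 0.001710²) = 0.002094
Seepage velocity v = K·i/n = 3.0 × 0.002094 / 0.12 = 0.05235 m/day.
t = 250 / 0.05235 = 4776 days = 13.1 years.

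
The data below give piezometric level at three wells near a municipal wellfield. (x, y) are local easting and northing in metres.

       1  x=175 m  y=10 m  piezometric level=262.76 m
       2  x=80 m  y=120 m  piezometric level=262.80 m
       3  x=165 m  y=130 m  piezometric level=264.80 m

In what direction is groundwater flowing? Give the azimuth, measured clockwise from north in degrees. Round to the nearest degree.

229°

With h = a·x + b·y + c and 1 as origin, the differences give:
  (-95)·a + 110·b = +0.04
  (-10)·a + 120·b = +2.04
Eliminate b (×120 and ×110, subtract): -10300·a = -219.600 → a = ∂h/∂x = +0.02132
Back-substitute: b = ∂h/∂y = +0.01878.
Flow direction (−∇h) has components (-0.02132 E, -0.01878 N).
Azimuth = atan2(E, N) = atan2(-0.02132, -0.01878) = 228.6° ≈ 229°.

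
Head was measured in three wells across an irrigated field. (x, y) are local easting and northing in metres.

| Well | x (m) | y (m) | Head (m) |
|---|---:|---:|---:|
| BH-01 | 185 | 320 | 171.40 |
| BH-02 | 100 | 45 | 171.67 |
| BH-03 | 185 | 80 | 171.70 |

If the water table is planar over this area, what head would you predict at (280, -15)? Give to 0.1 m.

171.9 m

Three-point gradient (reference BH-01): Δ to BH-02 = (-85, -275, +0.27), Δ to BH-03 = (0, -240, +0.30).
∂h/∂x = +0.0008676, ∂h/∂y = -0.001250 (det = 20400).
h(280, -15) = 171.40 + (+0.0008676)·(95) + (-0.001250)·(-335) = 171.40 +0.082 +0.419 = 171.901 m.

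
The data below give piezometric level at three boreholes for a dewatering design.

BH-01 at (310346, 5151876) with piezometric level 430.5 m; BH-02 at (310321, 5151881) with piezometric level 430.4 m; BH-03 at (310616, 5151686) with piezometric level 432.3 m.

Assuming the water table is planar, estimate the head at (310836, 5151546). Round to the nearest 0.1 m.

Taking BH-01 as reference: BH-02−BH-01 = (-25, 5, -0.1); BH-03−BH-01 = (270, -190, +1.8).
Determinant of the coordinate differences = (-25)·(-190) − 270·5 = 3400.
∂h/∂x = [(-0.1)·(-190) − (+1.8)·5] / 3400 = +0.002941
∂h/∂y = [(-25)·(+1.8) − 270·(-0.1)] / 3400 = -0.005294
h(310836, 5151546) = 430.5 + (+0.002941)·(490) + (-0.005294)·(-330) = 430.5 +1.441 +1.747 = 433.688 m.

433.7 m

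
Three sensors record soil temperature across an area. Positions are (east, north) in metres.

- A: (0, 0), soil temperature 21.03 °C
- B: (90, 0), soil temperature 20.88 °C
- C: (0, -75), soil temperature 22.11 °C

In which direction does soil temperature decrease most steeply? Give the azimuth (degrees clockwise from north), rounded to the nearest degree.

007°

∂T/∂x = (20.88 − 21.03) / (90 − 0) = -0.001667
∂T/∂y = (22.11 − 21.03) / (-75 − 0) = -0.01440
Steepest decrease is along −∇f: components (+0.001667 E, +0.01440 N).
Azimuth = atan2(+0.001667, +0.01440) = 6.6° ≈ 007°.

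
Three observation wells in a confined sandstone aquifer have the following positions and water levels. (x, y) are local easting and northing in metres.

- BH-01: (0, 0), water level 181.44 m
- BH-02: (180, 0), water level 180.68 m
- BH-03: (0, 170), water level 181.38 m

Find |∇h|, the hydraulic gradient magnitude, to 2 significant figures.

0.0042

∂h/∂x = (180.68 − 181.44) / (180 − 0) = -0.004222
∂h/∂y = (181.38 − 181.44) / (170 − 0) = -0.0003529
|∇h| = √(-0.004222² + -0.0003529²) = 0.004237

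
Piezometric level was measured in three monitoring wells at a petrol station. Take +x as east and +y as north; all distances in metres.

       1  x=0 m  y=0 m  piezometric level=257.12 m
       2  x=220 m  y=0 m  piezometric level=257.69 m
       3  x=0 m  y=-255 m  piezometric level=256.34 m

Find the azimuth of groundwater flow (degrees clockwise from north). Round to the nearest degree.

220°

∂h/∂x = (257.69 − 257.12) / (220 − 0) = +0.002591
∂h/∂y = (256.34 − 257.12) / (-255 − 0) = +0.003059
Flow direction (−∇h) has components (-0.002591 E, -0.003059 N).
Azimuth = atan2(E, N) = atan2(-0.002591, -0.003059) = 220.3° ≈ 220°.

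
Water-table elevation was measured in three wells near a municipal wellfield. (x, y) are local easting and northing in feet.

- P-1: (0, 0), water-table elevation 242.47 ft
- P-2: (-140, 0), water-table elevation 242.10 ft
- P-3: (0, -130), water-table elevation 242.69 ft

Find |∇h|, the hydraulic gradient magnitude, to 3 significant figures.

∂h/∂x = (242.10 − 242.47) / (-140 − 0) = +0.002643
∂h/∂y = (242.69 − 242.47) / (-130 − 0) = -0.001692
|∇h| = √(0.002643² + -0.001692²) = 0.003138

0.00314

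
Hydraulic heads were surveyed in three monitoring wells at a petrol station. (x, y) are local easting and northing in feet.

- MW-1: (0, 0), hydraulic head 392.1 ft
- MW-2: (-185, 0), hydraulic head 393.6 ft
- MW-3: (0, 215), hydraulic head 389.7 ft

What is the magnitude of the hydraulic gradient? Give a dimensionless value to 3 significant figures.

0.0138

∂h/∂x = (393.6 − 392.1) / (-185 − 0) = -0.008108
∂h/∂y = (389.7 − 392.1) / (215 − 0) = -0.01116
|∇h| = √(-0.008108² + -0.01116²) = 0.01379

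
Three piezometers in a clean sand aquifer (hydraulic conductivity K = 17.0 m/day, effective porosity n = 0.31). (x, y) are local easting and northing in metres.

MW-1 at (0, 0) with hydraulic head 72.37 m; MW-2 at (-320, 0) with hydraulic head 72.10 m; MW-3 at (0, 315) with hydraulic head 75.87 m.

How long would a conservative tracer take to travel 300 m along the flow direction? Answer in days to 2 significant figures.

∂h/∂x = (72.10 − 72.37) / (-320 − 0) = +0.0008438
∂h/∂y = (75.87 − 72.37) / (315 − 0) = +0.01111
|∇h| = √(0.0008438² + 0.01111²) = 0.01114
Seepage velocity v = K·i/n = 17.0 × 0.01114 / 0.31 = 0.6109 m/day.
t = 300 / 0.6109 = 491.1 days.

490 days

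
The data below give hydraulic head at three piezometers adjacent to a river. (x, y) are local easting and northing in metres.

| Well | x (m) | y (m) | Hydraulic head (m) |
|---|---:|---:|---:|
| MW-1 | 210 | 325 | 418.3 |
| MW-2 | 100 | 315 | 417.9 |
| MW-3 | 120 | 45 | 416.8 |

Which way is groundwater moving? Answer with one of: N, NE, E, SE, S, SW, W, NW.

SW

Taking MW-1 as reference: MW-2−MW-1 = (-110, -10, -0.4); MW-3−MW-1 = (-90, -280, -1.5).
Determinant of the coordinate differences = (-110)·(-280) − (-90)·(-10) = 29900.
∂h/∂x = [(-0.4)·(-280) − (-1.5)·(-10)] / 29900 = +0.003244
∂h/∂y = [(-110)·(-1.5) − (-90)·(-0.4)] / 29900 = +0.004314
Flow = −∇h = (-0.003244 east, -0.004314 north), which points southwest.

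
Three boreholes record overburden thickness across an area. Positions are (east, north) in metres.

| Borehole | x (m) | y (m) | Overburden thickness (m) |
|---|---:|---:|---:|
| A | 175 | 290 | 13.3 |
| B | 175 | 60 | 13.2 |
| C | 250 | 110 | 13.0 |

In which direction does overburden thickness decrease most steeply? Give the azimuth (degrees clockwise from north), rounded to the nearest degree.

With d = a·x + b·y + c and A as origin, the differences give:
  0·a + (-230)·b = -0.1
  75·a + (-180)·b = -0.3
Eliminate b (×(-180) and ×(-230), subtract): 17250·a = -51.00 → a = ∂d/∂x = -0.002957
Back-substitute: b = ∂d/∂y = +0.0004348.
Steepest decrease is along −∇f: components (+0.002957 E, -0.0004348 N).
Azimuth = atan2(+0.002957, -0.0004348) = 98.4° ≈ 098°.

098°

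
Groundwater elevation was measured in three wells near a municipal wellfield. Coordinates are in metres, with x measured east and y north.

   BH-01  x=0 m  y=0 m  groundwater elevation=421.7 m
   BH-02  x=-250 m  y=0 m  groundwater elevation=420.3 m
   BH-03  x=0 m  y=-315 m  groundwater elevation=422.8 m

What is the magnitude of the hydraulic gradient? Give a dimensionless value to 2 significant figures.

0.0066

∂h/∂x = (420.3 − 421.7) / (-250 − 0) = +0.005600
∂h/∂y = (422.8 − 421.7) / (-315 − 0) = -0.003492
|∇h| = √(0.005600² + -0.003492²) = 0.0066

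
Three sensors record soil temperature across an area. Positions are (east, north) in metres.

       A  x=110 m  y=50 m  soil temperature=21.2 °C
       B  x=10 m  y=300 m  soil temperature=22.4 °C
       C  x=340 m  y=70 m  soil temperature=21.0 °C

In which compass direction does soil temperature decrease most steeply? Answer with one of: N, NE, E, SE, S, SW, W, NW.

S

Three-point gradient (reference A): Δ to B = (-100, 250, +1.2), Δ to C = (230, 20, -0.2).
∂T/∂x = -0.001244, ∂T/∂y = +0.004303 (det = -59500).
Steepest decrease is along −∇f = (+0.001244 E, -0.004303 N) → south.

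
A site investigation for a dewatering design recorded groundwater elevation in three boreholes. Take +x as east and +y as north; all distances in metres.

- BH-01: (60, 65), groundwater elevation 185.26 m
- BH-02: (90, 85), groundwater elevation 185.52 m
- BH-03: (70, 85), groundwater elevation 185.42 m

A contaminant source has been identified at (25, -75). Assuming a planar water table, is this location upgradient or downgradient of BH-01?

With h = a·x + b·y + c and BH-01 as origin, the differences give:
  30·a + 20·b = +0.26
  10·a + 20·b = +0.16
Eliminate b (×20 and ×20, subtract): 400·a = 2.000 → a = ∂h/∂x = +0.005000
Back-substitute: b = ∂h/∂y = +0.005500.
Head at (25, -75) = 185.26 + (+0.005000)·(-35) + (+0.005500)·(-140) = 184.32 m.
That is lower than the 185.26 m at BH-01, so the point is downgradient.

downgradient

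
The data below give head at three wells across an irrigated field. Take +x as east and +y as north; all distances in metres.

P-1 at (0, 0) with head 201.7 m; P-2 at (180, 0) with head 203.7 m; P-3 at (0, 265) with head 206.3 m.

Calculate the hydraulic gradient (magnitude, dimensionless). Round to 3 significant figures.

0.0206

∂h/∂x = (203.7 − 201.7) / (180 − 0) = +0.01111
∂h/∂y = (206.3 − 201.7) / (265 − 0) = +0.01736
|∇h| = √(0.01111² + 0.01736²) = 0.02061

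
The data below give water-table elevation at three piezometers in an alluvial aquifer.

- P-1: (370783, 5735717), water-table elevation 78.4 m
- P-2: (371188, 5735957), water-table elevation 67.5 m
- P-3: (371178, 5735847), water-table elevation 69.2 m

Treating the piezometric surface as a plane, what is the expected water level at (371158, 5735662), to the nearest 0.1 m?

Three-point gradient (reference P-1): Δ to P-2 = (405, 240, -10.9), Δ to P-3 = (395, 130, -9.2).
∂h/∂x = -0.01877, ∂h/∂y = -0.01375 (det = -42150).
h(371158, 5735662) = 78.4 + (-0.01877)·(375) + (-0.01375)·(-55) = 78.4 -7.037 +0.756 = 72.119 m.

72.1 m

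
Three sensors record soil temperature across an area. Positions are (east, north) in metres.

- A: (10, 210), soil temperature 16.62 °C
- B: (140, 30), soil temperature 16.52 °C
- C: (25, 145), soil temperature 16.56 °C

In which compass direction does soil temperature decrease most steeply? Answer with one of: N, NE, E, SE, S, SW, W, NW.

Taking A as reference: B−A = (130, -180, -0.10); C−A = (15, -65, -0.06).
Determinant of the coordinate differences = 130·(-65) − 15·(-180) = -5750.
∂T/∂x = [(-0.10)·(-65) − (-0.06)·(-180)] / -5750 = +0.0007478
∂T/∂y = [130·(-0.06) − 15·(-0.10)] / -5750 = +0.001096
Steepest decrease is along −∇f = (-0.0007478 E, -0.001096 N) → southwest.

SW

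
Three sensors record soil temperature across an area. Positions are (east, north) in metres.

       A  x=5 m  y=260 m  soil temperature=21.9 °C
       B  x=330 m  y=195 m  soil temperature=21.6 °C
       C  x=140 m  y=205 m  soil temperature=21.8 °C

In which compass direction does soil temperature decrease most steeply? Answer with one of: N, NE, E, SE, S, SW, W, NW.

NE

Taking A as reference: B−A = (325, -65, -0.3); C−A = (135, -55, -0.1).
Solve a·Δx + b·Δy = ΔT: det = 325·(-55) − 135·(-65) = -9100.
∂T/∂x = [(-0.3)·(-55) − (-0.1)·(-65)] / -9100 = -0.001099
∂T/∂y = [325·(-0.1) − 135·(-0.3)] / -9100 = -0.0008791
Steepest decrease is along −∇f = (+0.001099 E, +0.0008791 N) → northeast.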